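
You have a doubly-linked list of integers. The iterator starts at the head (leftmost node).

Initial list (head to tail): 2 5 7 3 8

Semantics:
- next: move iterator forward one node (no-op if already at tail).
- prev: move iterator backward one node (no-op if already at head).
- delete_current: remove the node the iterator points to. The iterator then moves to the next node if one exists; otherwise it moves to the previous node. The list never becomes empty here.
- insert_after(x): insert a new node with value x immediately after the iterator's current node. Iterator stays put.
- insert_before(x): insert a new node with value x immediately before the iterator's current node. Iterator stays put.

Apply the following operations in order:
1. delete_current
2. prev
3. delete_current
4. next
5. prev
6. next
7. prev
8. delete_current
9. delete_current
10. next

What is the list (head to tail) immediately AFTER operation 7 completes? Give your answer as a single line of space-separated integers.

Answer: 7 3 8

Derivation:
After 1 (delete_current): list=[5, 7, 3, 8] cursor@5
After 2 (prev): list=[5, 7, 3, 8] cursor@5
After 3 (delete_current): list=[7, 3, 8] cursor@7
After 4 (next): list=[7, 3, 8] cursor@3
After 5 (prev): list=[7, 3, 8] cursor@7
After 6 (next): list=[7, 3, 8] cursor@3
After 7 (prev): list=[7, 3, 8] cursor@7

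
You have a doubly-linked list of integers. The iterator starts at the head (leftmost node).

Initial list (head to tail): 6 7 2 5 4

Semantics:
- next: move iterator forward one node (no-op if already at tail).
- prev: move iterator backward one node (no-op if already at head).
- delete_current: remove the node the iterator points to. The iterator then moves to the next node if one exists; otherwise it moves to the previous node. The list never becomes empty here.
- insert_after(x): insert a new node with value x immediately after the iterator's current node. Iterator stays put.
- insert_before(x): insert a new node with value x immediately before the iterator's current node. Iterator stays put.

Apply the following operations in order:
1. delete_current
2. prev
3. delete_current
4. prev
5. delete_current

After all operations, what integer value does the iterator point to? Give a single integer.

Answer: 5

Derivation:
After 1 (delete_current): list=[7, 2, 5, 4] cursor@7
After 2 (prev): list=[7, 2, 5, 4] cursor@7
After 3 (delete_current): list=[2, 5, 4] cursor@2
After 4 (prev): list=[2, 5, 4] cursor@2
After 5 (delete_current): list=[5, 4] cursor@5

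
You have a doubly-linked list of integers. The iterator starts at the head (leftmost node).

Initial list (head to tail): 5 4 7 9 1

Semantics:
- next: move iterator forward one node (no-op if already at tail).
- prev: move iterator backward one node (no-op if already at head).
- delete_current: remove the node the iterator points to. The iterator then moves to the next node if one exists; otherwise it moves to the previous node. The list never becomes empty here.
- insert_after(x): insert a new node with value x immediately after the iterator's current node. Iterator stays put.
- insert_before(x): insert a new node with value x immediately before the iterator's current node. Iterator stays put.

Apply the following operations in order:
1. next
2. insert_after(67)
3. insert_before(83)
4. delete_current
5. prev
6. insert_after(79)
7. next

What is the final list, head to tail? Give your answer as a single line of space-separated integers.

After 1 (next): list=[5, 4, 7, 9, 1] cursor@4
After 2 (insert_after(67)): list=[5, 4, 67, 7, 9, 1] cursor@4
After 3 (insert_before(83)): list=[5, 83, 4, 67, 7, 9, 1] cursor@4
After 4 (delete_current): list=[5, 83, 67, 7, 9, 1] cursor@67
After 5 (prev): list=[5, 83, 67, 7, 9, 1] cursor@83
After 6 (insert_after(79)): list=[5, 83, 79, 67, 7, 9, 1] cursor@83
After 7 (next): list=[5, 83, 79, 67, 7, 9, 1] cursor@79

Answer: 5 83 79 67 7 9 1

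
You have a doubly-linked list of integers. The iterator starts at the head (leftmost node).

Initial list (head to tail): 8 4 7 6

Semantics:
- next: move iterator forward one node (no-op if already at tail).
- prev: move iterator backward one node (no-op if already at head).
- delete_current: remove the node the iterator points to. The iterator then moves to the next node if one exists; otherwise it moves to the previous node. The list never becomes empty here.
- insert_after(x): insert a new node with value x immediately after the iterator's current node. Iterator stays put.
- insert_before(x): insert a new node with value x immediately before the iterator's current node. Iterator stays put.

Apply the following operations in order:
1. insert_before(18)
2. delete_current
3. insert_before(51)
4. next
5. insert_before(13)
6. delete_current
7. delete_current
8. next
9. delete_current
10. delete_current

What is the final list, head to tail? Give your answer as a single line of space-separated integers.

Answer: 18 51

Derivation:
After 1 (insert_before(18)): list=[18, 8, 4, 7, 6] cursor@8
After 2 (delete_current): list=[18, 4, 7, 6] cursor@4
After 3 (insert_before(51)): list=[18, 51, 4, 7, 6] cursor@4
After 4 (next): list=[18, 51, 4, 7, 6] cursor@7
After 5 (insert_before(13)): list=[18, 51, 4, 13, 7, 6] cursor@7
After 6 (delete_current): list=[18, 51, 4, 13, 6] cursor@6
After 7 (delete_current): list=[18, 51, 4, 13] cursor@13
After 8 (next): list=[18, 51, 4, 13] cursor@13
After 9 (delete_current): list=[18, 51, 4] cursor@4
After 10 (delete_current): list=[18, 51] cursor@51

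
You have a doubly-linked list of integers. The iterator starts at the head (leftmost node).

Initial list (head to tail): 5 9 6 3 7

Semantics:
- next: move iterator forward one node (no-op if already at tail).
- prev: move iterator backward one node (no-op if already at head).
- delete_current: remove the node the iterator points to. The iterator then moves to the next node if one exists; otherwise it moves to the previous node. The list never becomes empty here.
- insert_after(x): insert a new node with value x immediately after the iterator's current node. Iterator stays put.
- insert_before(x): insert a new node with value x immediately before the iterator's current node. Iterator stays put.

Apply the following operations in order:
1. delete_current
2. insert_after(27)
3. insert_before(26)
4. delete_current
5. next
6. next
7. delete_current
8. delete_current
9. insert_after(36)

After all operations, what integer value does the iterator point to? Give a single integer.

Answer: 6

Derivation:
After 1 (delete_current): list=[9, 6, 3, 7] cursor@9
After 2 (insert_after(27)): list=[9, 27, 6, 3, 7] cursor@9
After 3 (insert_before(26)): list=[26, 9, 27, 6, 3, 7] cursor@9
After 4 (delete_current): list=[26, 27, 6, 3, 7] cursor@27
After 5 (next): list=[26, 27, 6, 3, 7] cursor@6
After 6 (next): list=[26, 27, 6, 3, 7] cursor@3
After 7 (delete_current): list=[26, 27, 6, 7] cursor@7
After 8 (delete_current): list=[26, 27, 6] cursor@6
After 9 (insert_after(36)): list=[26, 27, 6, 36] cursor@6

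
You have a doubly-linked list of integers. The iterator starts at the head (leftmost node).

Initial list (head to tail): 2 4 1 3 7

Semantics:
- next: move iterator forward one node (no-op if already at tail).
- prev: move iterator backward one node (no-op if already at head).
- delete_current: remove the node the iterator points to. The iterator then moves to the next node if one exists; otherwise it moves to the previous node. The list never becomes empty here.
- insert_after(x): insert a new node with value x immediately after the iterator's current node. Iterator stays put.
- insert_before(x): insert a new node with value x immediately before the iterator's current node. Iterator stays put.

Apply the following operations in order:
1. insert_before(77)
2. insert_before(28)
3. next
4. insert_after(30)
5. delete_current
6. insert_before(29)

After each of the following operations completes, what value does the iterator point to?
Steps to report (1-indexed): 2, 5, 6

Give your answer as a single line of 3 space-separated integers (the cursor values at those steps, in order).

After 1 (insert_before(77)): list=[77, 2, 4, 1, 3, 7] cursor@2
After 2 (insert_before(28)): list=[77, 28, 2, 4, 1, 3, 7] cursor@2
After 3 (next): list=[77, 28, 2, 4, 1, 3, 7] cursor@4
After 4 (insert_after(30)): list=[77, 28, 2, 4, 30, 1, 3, 7] cursor@4
After 5 (delete_current): list=[77, 28, 2, 30, 1, 3, 7] cursor@30
After 6 (insert_before(29)): list=[77, 28, 2, 29, 30, 1, 3, 7] cursor@30

Answer: 2 30 30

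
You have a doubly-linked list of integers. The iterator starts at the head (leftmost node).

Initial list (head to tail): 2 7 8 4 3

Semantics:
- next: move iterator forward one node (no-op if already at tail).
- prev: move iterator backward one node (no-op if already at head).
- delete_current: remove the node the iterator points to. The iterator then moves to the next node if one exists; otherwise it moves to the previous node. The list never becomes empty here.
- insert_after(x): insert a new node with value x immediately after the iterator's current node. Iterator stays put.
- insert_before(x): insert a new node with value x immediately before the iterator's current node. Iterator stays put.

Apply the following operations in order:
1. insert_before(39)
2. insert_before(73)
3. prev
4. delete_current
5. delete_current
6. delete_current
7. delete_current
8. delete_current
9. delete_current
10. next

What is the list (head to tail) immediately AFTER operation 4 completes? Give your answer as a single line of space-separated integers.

After 1 (insert_before(39)): list=[39, 2, 7, 8, 4, 3] cursor@2
After 2 (insert_before(73)): list=[39, 73, 2, 7, 8, 4, 3] cursor@2
After 3 (prev): list=[39, 73, 2, 7, 8, 4, 3] cursor@73
After 4 (delete_current): list=[39, 2, 7, 8, 4, 3] cursor@2

Answer: 39 2 7 8 4 3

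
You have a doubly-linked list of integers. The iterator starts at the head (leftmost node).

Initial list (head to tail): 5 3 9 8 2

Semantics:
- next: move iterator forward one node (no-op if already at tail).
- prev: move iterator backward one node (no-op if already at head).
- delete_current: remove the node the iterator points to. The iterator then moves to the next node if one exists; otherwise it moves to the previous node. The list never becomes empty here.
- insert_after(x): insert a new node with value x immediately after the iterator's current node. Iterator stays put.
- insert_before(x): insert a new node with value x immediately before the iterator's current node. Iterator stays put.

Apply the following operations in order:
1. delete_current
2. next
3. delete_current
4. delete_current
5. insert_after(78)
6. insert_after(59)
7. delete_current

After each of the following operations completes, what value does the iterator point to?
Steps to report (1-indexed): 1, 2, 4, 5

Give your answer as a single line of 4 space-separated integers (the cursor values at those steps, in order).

After 1 (delete_current): list=[3, 9, 8, 2] cursor@3
After 2 (next): list=[3, 9, 8, 2] cursor@9
After 3 (delete_current): list=[3, 8, 2] cursor@8
After 4 (delete_current): list=[3, 2] cursor@2
After 5 (insert_after(78)): list=[3, 2, 78] cursor@2
After 6 (insert_after(59)): list=[3, 2, 59, 78] cursor@2
After 7 (delete_current): list=[3, 59, 78] cursor@59

Answer: 3 9 2 2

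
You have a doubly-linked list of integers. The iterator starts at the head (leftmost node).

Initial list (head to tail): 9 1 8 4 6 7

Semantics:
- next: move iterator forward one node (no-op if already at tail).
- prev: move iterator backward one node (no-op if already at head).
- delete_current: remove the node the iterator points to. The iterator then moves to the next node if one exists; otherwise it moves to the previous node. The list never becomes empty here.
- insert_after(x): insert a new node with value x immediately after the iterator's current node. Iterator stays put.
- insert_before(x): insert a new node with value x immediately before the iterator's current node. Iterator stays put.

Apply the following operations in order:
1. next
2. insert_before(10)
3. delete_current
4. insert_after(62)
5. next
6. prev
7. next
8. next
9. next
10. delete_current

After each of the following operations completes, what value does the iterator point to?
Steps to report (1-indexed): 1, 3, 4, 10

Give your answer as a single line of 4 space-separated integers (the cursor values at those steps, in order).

After 1 (next): list=[9, 1, 8, 4, 6, 7] cursor@1
After 2 (insert_before(10)): list=[9, 10, 1, 8, 4, 6, 7] cursor@1
After 3 (delete_current): list=[9, 10, 8, 4, 6, 7] cursor@8
After 4 (insert_after(62)): list=[9, 10, 8, 62, 4, 6, 7] cursor@8
After 5 (next): list=[9, 10, 8, 62, 4, 6, 7] cursor@62
After 6 (prev): list=[9, 10, 8, 62, 4, 6, 7] cursor@8
After 7 (next): list=[9, 10, 8, 62, 4, 6, 7] cursor@62
After 8 (next): list=[9, 10, 8, 62, 4, 6, 7] cursor@4
After 9 (next): list=[9, 10, 8, 62, 4, 6, 7] cursor@6
After 10 (delete_current): list=[9, 10, 8, 62, 4, 7] cursor@7

Answer: 1 8 8 7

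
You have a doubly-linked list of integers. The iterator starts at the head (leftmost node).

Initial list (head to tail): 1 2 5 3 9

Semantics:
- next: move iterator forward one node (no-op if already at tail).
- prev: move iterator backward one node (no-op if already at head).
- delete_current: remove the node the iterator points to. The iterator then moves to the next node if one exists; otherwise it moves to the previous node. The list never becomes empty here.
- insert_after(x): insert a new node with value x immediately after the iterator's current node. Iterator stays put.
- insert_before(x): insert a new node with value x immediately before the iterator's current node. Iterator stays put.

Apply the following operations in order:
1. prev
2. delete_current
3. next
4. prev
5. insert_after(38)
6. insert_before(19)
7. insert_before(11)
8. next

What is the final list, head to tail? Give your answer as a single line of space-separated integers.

After 1 (prev): list=[1, 2, 5, 3, 9] cursor@1
After 2 (delete_current): list=[2, 5, 3, 9] cursor@2
After 3 (next): list=[2, 5, 3, 9] cursor@5
After 4 (prev): list=[2, 5, 3, 9] cursor@2
After 5 (insert_after(38)): list=[2, 38, 5, 3, 9] cursor@2
After 6 (insert_before(19)): list=[19, 2, 38, 5, 3, 9] cursor@2
After 7 (insert_before(11)): list=[19, 11, 2, 38, 5, 3, 9] cursor@2
After 8 (next): list=[19, 11, 2, 38, 5, 3, 9] cursor@38

Answer: 19 11 2 38 5 3 9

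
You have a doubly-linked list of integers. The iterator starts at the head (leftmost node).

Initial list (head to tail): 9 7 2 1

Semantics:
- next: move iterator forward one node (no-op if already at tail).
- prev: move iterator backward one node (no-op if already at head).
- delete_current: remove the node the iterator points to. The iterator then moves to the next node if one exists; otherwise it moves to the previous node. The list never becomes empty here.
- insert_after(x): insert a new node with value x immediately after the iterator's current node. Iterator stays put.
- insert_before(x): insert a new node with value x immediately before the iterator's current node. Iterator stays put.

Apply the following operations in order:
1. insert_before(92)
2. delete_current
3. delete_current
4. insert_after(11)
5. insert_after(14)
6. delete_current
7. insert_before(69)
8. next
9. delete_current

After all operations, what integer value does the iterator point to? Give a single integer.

After 1 (insert_before(92)): list=[92, 9, 7, 2, 1] cursor@9
After 2 (delete_current): list=[92, 7, 2, 1] cursor@7
After 3 (delete_current): list=[92, 2, 1] cursor@2
After 4 (insert_after(11)): list=[92, 2, 11, 1] cursor@2
After 5 (insert_after(14)): list=[92, 2, 14, 11, 1] cursor@2
After 6 (delete_current): list=[92, 14, 11, 1] cursor@14
After 7 (insert_before(69)): list=[92, 69, 14, 11, 1] cursor@14
After 8 (next): list=[92, 69, 14, 11, 1] cursor@11
After 9 (delete_current): list=[92, 69, 14, 1] cursor@1

Answer: 1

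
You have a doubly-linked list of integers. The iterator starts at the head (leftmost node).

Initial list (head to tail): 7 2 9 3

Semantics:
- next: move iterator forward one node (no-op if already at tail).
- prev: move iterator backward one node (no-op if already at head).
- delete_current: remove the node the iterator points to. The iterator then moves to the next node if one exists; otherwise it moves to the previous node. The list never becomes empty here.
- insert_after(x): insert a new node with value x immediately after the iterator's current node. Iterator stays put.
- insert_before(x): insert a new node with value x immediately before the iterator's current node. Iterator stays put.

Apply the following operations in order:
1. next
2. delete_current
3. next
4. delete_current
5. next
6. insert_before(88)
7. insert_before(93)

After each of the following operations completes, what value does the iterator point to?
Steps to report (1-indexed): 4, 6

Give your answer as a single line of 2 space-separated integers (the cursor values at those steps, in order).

After 1 (next): list=[7, 2, 9, 3] cursor@2
After 2 (delete_current): list=[7, 9, 3] cursor@9
After 3 (next): list=[7, 9, 3] cursor@3
After 4 (delete_current): list=[7, 9] cursor@9
After 5 (next): list=[7, 9] cursor@9
After 6 (insert_before(88)): list=[7, 88, 9] cursor@9
After 7 (insert_before(93)): list=[7, 88, 93, 9] cursor@9

Answer: 9 9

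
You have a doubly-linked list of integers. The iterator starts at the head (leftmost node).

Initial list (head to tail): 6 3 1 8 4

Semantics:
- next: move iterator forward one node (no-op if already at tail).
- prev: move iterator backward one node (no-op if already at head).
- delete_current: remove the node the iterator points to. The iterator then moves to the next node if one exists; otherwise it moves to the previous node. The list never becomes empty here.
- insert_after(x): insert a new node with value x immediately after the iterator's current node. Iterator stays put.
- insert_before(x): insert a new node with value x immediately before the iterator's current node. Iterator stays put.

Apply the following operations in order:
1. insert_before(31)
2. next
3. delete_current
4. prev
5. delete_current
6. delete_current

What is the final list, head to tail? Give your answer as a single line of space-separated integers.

After 1 (insert_before(31)): list=[31, 6, 3, 1, 8, 4] cursor@6
After 2 (next): list=[31, 6, 3, 1, 8, 4] cursor@3
After 3 (delete_current): list=[31, 6, 1, 8, 4] cursor@1
After 4 (prev): list=[31, 6, 1, 8, 4] cursor@6
After 5 (delete_current): list=[31, 1, 8, 4] cursor@1
After 6 (delete_current): list=[31, 8, 4] cursor@8

Answer: 31 8 4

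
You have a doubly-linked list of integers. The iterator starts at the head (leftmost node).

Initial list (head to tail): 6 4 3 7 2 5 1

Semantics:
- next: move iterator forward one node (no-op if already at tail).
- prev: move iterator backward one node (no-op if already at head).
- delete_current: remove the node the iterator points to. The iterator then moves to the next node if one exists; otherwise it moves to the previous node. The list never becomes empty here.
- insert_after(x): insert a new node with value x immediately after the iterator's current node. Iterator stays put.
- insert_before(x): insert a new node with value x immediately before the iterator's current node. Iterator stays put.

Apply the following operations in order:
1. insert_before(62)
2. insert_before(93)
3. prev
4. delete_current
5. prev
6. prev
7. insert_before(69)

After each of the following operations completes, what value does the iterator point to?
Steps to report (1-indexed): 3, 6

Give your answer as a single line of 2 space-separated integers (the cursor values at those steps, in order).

Answer: 93 62

Derivation:
After 1 (insert_before(62)): list=[62, 6, 4, 3, 7, 2, 5, 1] cursor@6
After 2 (insert_before(93)): list=[62, 93, 6, 4, 3, 7, 2, 5, 1] cursor@6
After 3 (prev): list=[62, 93, 6, 4, 3, 7, 2, 5, 1] cursor@93
After 4 (delete_current): list=[62, 6, 4, 3, 7, 2, 5, 1] cursor@6
After 5 (prev): list=[62, 6, 4, 3, 7, 2, 5, 1] cursor@62
After 6 (prev): list=[62, 6, 4, 3, 7, 2, 5, 1] cursor@62
After 7 (insert_before(69)): list=[69, 62, 6, 4, 3, 7, 2, 5, 1] cursor@62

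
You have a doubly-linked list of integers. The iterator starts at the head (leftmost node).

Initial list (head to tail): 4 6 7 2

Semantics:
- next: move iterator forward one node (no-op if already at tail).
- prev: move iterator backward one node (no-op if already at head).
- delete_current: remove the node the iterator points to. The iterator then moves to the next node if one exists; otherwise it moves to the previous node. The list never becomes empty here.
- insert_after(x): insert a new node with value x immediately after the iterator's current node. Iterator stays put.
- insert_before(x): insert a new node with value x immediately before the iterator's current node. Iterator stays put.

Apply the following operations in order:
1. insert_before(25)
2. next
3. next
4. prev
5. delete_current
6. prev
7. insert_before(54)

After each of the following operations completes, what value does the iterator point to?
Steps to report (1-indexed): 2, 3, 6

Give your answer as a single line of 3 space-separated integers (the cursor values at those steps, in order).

After 1 (insert_before(25)): list=[25, 4, 6, 7, 2] cursor@4
After 2 (next): list=[25, 4, 6, 7, 2] cursor@6
After 3 (next): list=[25, 4, 6, 7, 2] cursor@7
After 4 (prev): list=[25, 4, 6, 7, 2] cursor@6
After 5 (delete_current): list=[25, 4, 7, 2] cursor@7
After 6 (prev): list=[25, 4, 7, 2] cursor@4
After 7 (insert_before(54)): list=[25, 54, 4, 7, 2] cursor@4

Answer: 6 7 4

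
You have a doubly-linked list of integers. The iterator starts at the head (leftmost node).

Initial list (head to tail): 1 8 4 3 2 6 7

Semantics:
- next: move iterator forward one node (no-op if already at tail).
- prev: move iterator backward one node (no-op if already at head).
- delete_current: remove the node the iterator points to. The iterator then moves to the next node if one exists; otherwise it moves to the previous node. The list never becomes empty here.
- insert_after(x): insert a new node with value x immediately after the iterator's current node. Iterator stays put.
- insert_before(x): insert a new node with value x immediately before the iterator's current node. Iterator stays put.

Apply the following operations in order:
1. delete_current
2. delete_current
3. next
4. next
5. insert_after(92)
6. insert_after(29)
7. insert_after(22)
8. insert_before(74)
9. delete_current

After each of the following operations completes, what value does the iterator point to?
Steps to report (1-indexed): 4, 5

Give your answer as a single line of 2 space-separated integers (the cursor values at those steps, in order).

Answer: 2 2

Derivation:
After 1 (delete_current): list=[8, 4, 3, 2, 6, 7] cursor@8
After 2 (delete_current): list=[4, 3, 2, 6, 7] cursor@4
After 3 (next): list=[4, 3, 2, 6, 7] cursor@3
After 4 (next): list=[4, 3, 2, 6, 7] cursor@2
After 5 (insert_after(92)): list=[4, 3, 2, 92, 6, 7] cursor@2
After 6 (insert_after(29)): list=[4, 3, 2, 29, 92, 6, 7] cursor@2
After 7 (insert_after(22)): list=[4, 3, 2, 22, 29, 92, 6, 7] cursor@2
After 8 (insert_before(74)): list=[4, 3, 74, 2, 22, 29, 92, 6, 7] cursor@2
After 9 (delete_current): list=[4, 3, 74, 22, 29, 92, 6, 7] cursor@22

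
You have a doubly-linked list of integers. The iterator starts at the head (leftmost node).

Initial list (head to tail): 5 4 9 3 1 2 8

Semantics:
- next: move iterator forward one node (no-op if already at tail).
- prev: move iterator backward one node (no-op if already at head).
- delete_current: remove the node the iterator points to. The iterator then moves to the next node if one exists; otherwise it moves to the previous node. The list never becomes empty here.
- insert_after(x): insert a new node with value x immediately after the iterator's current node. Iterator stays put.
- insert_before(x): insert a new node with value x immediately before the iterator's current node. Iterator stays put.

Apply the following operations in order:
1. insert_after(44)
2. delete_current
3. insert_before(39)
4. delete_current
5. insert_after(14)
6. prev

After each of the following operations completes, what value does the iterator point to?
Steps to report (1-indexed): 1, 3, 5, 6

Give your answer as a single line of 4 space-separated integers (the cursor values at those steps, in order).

After 1 (insert_after(44)): list=[5, 44, 4, 9, 3, 1, 2, 8] cursor@5
After 2 (delete_current): list=[44, 4, 9, 3, 1, 2, 8] cursor@44
After 3 (insert_before(39)): list=[39, 44, 4, 9, 3, 1, 2, 8] cursor@44
After 4 (delete_current): list=[39, 4, 9, 3, 1, 2, 8] cursor@4
After 5 (insert_after(14)): list=[39, 4, 14, 9, 3, 1, 2, 8] cursor@4
After 6 (prev): list=[39, 4, 14, 9, 3, 1, 2, 8] cursor@39

Answer: 5 44 4 39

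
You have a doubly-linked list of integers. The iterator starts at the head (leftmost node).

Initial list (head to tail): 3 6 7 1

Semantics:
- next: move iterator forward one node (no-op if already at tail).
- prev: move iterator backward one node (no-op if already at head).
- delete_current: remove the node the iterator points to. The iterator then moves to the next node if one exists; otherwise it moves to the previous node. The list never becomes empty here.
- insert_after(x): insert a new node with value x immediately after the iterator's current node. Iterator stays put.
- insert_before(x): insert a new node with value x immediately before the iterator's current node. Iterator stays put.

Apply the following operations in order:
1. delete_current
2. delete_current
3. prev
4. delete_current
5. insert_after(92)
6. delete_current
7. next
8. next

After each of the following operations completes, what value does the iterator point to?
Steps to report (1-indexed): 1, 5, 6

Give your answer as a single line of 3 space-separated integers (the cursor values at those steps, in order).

Answer: 6 1 92

Derivation:
After 1 (delete_current): list=[6, 7, 1] cursor@6
After 2 (delete_current): list=[7, 1] cursor@7
After 3 (prev): list=[7, 1] cursor@7
After 4 (delete_current): list=[1] cursor@1
After 5 (insert_after(92)): list=[1, 92] cursor@1
After 6 (delete_current): list=[92] cursor@92
After 7 (next): list=[92] cursor@92
After 8 (next): list=[92] cursor@92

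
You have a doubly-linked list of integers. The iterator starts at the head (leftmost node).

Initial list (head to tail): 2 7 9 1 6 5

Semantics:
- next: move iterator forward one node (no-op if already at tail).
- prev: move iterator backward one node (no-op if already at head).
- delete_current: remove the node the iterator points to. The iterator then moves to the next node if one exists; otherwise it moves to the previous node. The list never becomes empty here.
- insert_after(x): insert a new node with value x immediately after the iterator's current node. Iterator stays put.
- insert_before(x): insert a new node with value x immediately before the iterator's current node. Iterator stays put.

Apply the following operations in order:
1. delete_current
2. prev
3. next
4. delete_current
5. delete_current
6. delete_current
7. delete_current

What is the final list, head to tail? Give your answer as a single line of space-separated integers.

Answer: 7

Derivation:
After 1 (delete_current): list=[7, 9, 1, 6, 5] cursor@7
After 2 (prev): list=[7, 9, 1, 6, 5] cursor@7
After 3 (next): list=[7, 9, 1, 6, 5] cursor@9
After 4 (delete_current): list=[7, 1, 6, 5] cursor@1
After 5 (delete_current): list=[7, 6, 5] cursor@6
After 6 (delete_current): list=[7, 5] cursor@5
After 7 (delete_current): list=[7] cursor@7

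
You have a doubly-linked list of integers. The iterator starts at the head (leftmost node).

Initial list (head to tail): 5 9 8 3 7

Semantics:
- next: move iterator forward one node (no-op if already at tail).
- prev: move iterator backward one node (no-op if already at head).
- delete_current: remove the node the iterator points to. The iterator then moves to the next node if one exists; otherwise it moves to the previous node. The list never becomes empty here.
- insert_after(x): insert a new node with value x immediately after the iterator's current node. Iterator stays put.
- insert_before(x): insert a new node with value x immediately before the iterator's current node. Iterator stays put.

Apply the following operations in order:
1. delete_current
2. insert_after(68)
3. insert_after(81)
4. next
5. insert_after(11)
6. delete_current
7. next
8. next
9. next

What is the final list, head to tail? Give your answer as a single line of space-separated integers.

Answer: 9 11 68 8 3 7

Derivation:
After 1 (delete_current): list=[9, 8, 3, 7] cursor@9
After 2 (insert_after(68)): list=[9, 68, 8, 3, 7] cursor@9
After 3 (insert_after(81)): list=[9, 81, 68, 8, 3, 7] cursor@9
After 4 (next): list=[9, 81, 68, 8, 3, 7] cursor@81
After 5 (insert_after(11)): list=[9, 81, 11, 68, 8, 3, 7] cursor@81
After 6 (delete_current): list=[9, 11, 68, 8, 3, 7] cursor@11
After 7 (next): list=[9, 11, 68, 8, 3, 7] cursor@68
After 8 (next): list=[9, 11, 68, 8, 3, 7] cursor@8
After 9 (next): list=[9, 11, 68, 8, 3, 7] cursor@3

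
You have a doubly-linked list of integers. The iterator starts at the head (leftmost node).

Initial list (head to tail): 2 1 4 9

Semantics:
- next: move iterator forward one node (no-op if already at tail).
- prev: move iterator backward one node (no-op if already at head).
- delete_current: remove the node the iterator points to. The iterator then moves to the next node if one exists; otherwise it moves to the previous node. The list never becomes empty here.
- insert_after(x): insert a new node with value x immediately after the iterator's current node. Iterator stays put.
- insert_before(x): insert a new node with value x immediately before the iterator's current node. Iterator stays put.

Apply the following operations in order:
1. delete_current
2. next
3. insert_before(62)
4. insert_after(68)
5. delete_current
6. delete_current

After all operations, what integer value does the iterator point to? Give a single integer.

After 1 (delete_current): list=[1, 4, 9] cursor@1
After 2 (next): list=[1, 4, 9] cursor@4
After 3 (insert_before(62)): list=[1, 62, 4, 9] cursor@4
After 4 (insert_after(68)): list=[1, 62, 4, 68, 9] cursor@4
After 5 (delete_current): list=[1, 62, 68, 9] cursor@68
After 6 (delete_current): list=[1, 62, 9] cursor@9

Answer: 9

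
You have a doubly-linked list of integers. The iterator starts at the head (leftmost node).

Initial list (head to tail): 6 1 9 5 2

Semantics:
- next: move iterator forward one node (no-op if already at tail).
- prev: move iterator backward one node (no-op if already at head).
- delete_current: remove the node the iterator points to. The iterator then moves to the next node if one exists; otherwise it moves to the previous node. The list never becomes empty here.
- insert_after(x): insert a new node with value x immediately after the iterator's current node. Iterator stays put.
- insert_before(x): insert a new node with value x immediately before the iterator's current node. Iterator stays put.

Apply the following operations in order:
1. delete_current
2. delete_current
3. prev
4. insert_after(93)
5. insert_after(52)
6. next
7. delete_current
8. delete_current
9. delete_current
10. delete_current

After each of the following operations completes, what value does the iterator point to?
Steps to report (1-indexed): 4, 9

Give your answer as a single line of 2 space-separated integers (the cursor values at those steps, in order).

After 1 (delete_current): list=[1, 9, 5, 2] cursor@1
After 2 (delete_current): list=[9, 5, 2] cursor@9
After 3 (prev): list=[9, 5, 2] cursor@9
After 4 (insert_after(93)): list=[9, 93, 5, 2] cursor@9
After 5 (insert_after(52)): list=[9, 52, 93, 5, 2] cursor@9
After 6 (next): list=[9, 52, 93, 5, 2] cursor@52
After 7 (delete_current): list=[9, 93, 5, 2] cursor@93
After 8 (delete_current): list=[9, 5, 2] cursor@5
After 9 (delete_current): list=[9, 2] cursor@2
After 10 (delete_current): list=[9] cursor@9

Answer: 9 2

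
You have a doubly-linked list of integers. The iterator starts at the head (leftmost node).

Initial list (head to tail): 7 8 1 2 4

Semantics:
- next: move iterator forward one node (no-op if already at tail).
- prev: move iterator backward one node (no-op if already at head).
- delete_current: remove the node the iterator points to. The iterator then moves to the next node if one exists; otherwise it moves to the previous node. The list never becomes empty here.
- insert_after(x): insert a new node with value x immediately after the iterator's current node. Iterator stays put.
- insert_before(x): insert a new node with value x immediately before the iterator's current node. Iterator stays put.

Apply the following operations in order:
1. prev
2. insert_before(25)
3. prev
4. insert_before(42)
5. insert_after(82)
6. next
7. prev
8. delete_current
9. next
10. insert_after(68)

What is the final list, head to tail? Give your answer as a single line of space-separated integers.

Answer: 42 82 7 68 8 1 2 4

Derivation:
After 1 (prev): list=[7, 8, 1, 2, 4] cursor@7
After 2 (insert_before(25)): list=[25, 7, 8, 1, 2, 4] cursor@7
After 3 (prev): list=[25, 7, 8, 1, 2, 4] cursor@25
After 4 (insert_before(42)): list=[42, 25, 7, 8, 1, 2, 4] cursor@25
After 5 (insert_after(82)): list=[42, 25, 82, 7, 8, 1, 2, 4] cursor@25
After 6 (next): list=[42, 25, 82, 7, 8, 1, 2, 4] cursor@82
After 7 (prev): list=[42, 25, 82, 7, 8, 1, 2, 4] cursor@25
After 8 (delete_current): list=[42, 82, 7, 8, 1, 2, 4] cursor@82
After 9 (next): list=[42, 82, 7, 8, 1, 2, 4] cursor@7
After 10 (insert_after(68)): list=[42, 82, 7, 68, 8, 1, 2, 4] cursor@7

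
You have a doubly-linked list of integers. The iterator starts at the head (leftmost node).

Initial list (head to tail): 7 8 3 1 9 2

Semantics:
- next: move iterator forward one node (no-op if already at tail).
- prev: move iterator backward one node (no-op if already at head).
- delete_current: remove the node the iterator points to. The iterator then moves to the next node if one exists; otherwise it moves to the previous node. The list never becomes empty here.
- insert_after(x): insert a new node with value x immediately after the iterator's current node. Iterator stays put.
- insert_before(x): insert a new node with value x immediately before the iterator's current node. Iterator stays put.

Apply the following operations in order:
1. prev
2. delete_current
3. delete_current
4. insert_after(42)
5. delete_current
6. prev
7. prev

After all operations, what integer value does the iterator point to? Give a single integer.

After 1 (prev): list=[7, 8, 3, 1, 9, 2] cursor@7
After 2 (delete_current): list=[8, 3, 1, 9, 2] cursor@8
After 3 (delete_current): list=[3, 1, 9, 2] cursor@3
After 4 (insert_after(42)): list=[3, 42, 1, 9, 2] cursor@3
After 5 (delete_current): list=[42, 1, 9, 2] cursor@42
After 6 (prev): list=[42, 1, 9, 2] cursor@42
After 7 (prev): list=[42, 1, 9, 2] cursor@42

Answer: 42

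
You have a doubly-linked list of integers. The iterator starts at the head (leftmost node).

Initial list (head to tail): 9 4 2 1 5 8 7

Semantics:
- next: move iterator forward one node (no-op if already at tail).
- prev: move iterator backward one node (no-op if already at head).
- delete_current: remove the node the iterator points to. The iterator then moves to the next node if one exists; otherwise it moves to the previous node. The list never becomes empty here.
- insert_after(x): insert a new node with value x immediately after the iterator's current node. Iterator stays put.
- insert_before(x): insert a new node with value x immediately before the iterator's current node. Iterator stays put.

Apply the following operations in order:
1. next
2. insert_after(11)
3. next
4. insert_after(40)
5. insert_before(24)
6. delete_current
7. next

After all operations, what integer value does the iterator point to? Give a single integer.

After 1 (next): list=[9, 4, 2, 1, 5, 8, 7] cursor@4
After 2 (insert_after(11)): list=[9, 4, 11, 2, 1, 5, 8, 7] cursor@4
After 3 (next): list=[9, 4, 11, 2, 1, 5, 8, 7] cursor@11
After 4 (insert_after(40)): list=[9, 4, 11, 40, 2, 1, 5, 8, 7] cursor@11
After 5 (insert_before(24)): list=[9, 4, 24, 11, 40, 2, 1, 5, 8, 7] cursor@11
After 6 (delete_current): list=[9, 4, 24, 40, 2, 1, 5, 8, 7] cursor@40
After 7 (next): list=[9, 4, 24, 40, 2, 1, 5, 8, 7] cursor@2

Answer: 2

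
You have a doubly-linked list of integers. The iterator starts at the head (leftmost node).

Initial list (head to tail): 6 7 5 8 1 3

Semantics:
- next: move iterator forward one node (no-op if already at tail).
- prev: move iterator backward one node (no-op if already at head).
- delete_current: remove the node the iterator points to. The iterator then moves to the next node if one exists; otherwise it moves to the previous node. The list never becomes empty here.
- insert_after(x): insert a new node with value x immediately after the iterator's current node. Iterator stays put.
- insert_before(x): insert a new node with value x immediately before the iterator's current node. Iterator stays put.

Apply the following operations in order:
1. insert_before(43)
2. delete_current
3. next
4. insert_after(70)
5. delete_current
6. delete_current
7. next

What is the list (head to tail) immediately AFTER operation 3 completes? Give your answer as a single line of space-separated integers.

After 1 (insert_before(43)): list=[43, 6, 7, 5, 8, 1, 3] cursor@6
After 2 (delete_current): list=[43, 7, 5, 8, 1, 3] cursor@7
After 3 (next): list=[43, 7, 5, 8, 1, 3] cursor@5

Answer: 43 7 5 8 1 3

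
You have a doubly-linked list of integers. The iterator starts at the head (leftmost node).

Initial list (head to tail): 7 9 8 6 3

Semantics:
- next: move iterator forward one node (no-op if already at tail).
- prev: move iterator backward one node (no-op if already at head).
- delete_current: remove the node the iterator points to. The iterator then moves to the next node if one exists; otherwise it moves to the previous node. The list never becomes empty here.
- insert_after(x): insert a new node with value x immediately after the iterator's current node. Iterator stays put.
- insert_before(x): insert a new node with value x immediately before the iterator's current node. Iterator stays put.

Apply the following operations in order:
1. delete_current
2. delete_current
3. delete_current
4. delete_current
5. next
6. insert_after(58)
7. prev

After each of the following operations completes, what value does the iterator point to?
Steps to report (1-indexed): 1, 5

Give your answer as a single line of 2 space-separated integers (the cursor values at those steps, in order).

Answer: 9 3

Derivation:
After 1 (delete_current): list=[9, 8, 6, 3] cursor@9
After 2 (delete_current): list=[8, 6, 3] cursor@8
After 3 (delete_current): list=[6, 3] cursor@6
After 4 (delete_current): list=[3] cursor@3
After 5 (next): list=[3] cursor@3
After 6 (insert_after(58)): list=[3, 58] cursor@3
After 7 (prev): list=[3, 58] cursor@3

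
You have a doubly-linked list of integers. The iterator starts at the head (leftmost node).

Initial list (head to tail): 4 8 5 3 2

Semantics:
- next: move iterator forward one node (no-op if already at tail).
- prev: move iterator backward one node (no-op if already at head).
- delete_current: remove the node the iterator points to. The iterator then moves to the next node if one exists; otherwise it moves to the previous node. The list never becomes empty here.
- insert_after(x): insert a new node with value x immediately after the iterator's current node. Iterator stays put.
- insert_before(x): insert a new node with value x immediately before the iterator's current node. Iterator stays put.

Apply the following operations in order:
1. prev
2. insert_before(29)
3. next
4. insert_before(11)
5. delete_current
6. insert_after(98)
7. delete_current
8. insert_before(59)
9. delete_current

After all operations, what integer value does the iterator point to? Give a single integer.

Answer: 3

Derivation:
After 1 (prev): list=[4, 8, 5, 3, 2] cursor@4
After 2 (insert_before(29)): list=[29, 4, 8, 5, 3, 2] cursor@4
After 3 (next): list=[29, 4, 8, 5, 3, 2] cursor@8
After 4 (insert_before(11)): list=[29, 4, 11, 8, 5, 3, 2] cursor@8
After 5 (delete_current): list=[29, 4, 11, 5, 3, 2] cursor@5
After 6 (insert_after(98)): list=[29, 4, 11, 5, 98, 3, 2] cursor@5
After 7 (delete_current): list=[29, 4, 11, 98, 3, 2] cursor@98
After 8 (insert_before(59)): list=[29, 4, 11, 59, 98, 3, 2] cursor@98
After 9 (delete_current): list=[29, 4, 11, 59, 3, 2] cursor@3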